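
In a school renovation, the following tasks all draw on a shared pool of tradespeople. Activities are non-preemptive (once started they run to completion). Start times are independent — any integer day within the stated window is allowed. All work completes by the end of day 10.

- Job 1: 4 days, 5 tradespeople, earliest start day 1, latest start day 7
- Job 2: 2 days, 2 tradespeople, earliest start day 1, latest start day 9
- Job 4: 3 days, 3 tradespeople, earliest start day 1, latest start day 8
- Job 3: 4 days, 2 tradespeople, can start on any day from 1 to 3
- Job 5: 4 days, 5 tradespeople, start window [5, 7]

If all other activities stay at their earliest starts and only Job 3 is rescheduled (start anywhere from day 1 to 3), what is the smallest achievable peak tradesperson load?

10

Job 3@1: d1:12  d2:12  d3:10  d4:7  d5:5  d6:5  d7:5  d8:5  d9:0  d10:0 → peak 12
Job 3@2: d1:10  d2:12  d3:10  d4:7  d5:7  d6:5  d7:5  d8:5  d9:0  d10:0 → peak 12
Job 3@3: d1:10  d2:10  d3:10  d4:7  d5:7  d6:7  d7:5  d8:5  d9:0  d10:0 → peak 10
Best is Job 3@3, peak 10.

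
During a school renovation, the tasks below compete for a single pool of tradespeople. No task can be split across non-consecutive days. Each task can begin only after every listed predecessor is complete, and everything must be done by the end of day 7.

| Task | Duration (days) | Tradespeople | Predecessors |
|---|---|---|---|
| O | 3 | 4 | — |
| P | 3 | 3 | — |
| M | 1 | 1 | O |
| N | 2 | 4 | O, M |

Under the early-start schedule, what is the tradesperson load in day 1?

7

At early start, day 1 has: O, P.
Demand: 4 + 3 = 7.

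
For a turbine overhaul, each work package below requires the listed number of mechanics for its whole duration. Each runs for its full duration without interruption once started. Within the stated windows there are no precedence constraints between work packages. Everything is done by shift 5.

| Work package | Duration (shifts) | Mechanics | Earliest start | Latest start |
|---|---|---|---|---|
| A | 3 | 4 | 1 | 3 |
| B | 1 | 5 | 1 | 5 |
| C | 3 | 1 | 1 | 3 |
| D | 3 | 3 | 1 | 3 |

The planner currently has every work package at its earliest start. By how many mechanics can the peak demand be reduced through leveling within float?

Early-start peak: s1:13  s2:8  s3:8  s4:0  s5:0 ⇒ 13.
Leveled (A@1, B@4, C@1, D@1): s1:8  s2:8  s3:8  s4:5  s5:0 ⇒ 8.
Reduction 13 − 8 = 5.

5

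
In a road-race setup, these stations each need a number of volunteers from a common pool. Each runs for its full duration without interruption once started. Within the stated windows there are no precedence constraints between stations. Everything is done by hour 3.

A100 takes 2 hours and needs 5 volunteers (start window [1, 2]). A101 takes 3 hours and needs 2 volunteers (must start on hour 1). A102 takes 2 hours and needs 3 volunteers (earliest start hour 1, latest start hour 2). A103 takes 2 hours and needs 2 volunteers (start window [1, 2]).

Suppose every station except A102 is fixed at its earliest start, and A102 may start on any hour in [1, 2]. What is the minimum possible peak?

12

A102@1: h1:12  h2:12  h3:2 → peak 12
A102@2: h1:9  h2:12  h3:5 → peak 12
Best is A102@1, peak 12.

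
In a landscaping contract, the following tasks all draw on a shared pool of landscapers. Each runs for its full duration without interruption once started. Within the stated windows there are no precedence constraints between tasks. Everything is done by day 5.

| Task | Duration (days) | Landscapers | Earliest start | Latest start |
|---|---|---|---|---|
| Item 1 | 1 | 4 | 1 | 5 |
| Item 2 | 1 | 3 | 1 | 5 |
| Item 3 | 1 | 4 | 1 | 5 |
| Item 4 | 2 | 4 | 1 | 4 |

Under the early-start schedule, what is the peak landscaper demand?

15

Early-start schedule: Item 1@1, Item 2@1, Item 3@1, Item 4@1.
Load per day: day 1: 15, day 2: 4, day 3: 0, day 4: 0, day 5: 0.
Peak is 15.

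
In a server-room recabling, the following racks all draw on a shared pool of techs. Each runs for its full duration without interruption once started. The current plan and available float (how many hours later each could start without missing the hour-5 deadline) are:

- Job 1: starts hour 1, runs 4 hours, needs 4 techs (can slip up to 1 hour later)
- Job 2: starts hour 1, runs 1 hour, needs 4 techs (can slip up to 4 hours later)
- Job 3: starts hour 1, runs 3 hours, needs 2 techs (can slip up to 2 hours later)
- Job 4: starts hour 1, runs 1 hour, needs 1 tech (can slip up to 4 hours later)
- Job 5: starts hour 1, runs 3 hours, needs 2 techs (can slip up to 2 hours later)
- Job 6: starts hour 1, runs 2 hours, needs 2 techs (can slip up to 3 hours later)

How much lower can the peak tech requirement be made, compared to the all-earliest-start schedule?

7

Early-start peak: h1:15  h2:10  h3:8  h4:4  h5:0 ⇒ 15.
Leveled (Job 1@1, Job 2@5, Job 3@1, Job 4@1, Job 5@2, Job 6@4): h1:7  h2:8  h3:8  h4:8  h5:6 ⇒ 8.
Reduction 15 − 8 = 7.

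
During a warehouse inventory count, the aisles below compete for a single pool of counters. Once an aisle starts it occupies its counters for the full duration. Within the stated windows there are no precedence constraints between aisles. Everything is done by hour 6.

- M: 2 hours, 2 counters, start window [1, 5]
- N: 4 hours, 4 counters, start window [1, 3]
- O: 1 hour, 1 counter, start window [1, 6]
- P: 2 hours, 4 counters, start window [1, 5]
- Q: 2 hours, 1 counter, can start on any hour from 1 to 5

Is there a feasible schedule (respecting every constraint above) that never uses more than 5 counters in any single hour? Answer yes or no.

no

Total counter-hours = 31; over 6 hours the average is 31/6 > 5, so some hour must exceed 5.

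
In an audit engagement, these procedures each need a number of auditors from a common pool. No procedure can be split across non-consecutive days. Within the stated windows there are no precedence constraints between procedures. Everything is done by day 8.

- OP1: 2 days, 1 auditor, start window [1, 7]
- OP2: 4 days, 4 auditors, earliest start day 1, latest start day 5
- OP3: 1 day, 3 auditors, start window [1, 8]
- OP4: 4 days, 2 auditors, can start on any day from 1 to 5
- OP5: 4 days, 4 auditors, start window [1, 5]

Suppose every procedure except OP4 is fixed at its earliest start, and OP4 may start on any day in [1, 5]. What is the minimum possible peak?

12

OP4@1: d1:14  d2:11  d3:10  d4:10  d5:0  d6:0  d7:0  d8:0 → peak 14
OP4@2: d1:12  d2:11  d3:10  d4:10  d5:2  d6:0  d7:0  d8:0 → peak 12
OP4@3: d1:12  d2:9  d3:10  d4:10  d5:2  d6:2  d7:0  d8:0 → peak 12
OP4@4: d1:12  d2:9  d3:8  d4:10  d5:2  d6:2  d7:2  d8:0 → peak 12
OP4@5: d1:12  d2:9  d3:8  d4:8  d5:2  d6:2  d7:2  d8:2 → peak 12
Best is OP4@2, peak 12.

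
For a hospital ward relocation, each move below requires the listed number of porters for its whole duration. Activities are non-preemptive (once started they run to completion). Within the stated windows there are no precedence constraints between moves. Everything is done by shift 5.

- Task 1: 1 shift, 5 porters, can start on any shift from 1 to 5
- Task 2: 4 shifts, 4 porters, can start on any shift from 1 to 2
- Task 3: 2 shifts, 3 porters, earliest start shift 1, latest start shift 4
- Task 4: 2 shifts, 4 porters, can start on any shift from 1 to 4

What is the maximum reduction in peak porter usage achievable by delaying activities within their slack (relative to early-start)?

Early-start peak: s1:16  s2:11  s3:4  s4:4  s5:0 ⇒ 16.
Leveled (Task 1@1, Task 2@2, Task 3@1, Task 4@3): s1:8  s2:7  s3:8  s4:8  s5:4 ⇒ 8.
Reduction 16 − 8 = 8.

8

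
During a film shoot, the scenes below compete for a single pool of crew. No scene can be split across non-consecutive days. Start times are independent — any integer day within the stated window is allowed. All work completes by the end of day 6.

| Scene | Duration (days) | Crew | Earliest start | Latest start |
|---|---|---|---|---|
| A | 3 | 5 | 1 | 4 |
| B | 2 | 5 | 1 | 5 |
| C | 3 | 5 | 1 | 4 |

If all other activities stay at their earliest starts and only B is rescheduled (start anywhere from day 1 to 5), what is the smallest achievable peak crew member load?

10

B@1: d1:15  d2:15  d3:10  d4:0  d5:0  d6:0 → peak 15
B@2: d1:10  d2:15  d3:15  d4:0  d5:0  d6:0 → peak 15
B@3: d1:10  d2:10  d3:15  d4:5  d5:0  d6:0 → peak 15
B@4: d1:10  d2:10  d3:10  d4:5  d5:5  d6:0 → peak 10
B@5: d1:10  d2:10  d3:10  d4:0  d5:5  d6:5 → peak 10
Best is B@4, peak 10.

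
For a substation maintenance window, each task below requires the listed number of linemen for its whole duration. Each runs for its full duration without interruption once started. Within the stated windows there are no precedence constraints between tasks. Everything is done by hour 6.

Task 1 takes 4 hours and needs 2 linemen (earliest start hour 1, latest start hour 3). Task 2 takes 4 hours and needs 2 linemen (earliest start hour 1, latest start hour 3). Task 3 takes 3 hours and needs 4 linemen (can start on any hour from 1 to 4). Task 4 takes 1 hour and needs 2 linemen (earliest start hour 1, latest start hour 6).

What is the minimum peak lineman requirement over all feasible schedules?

8

Early-start (Task 1@1, Task 2@1, Task 3@1, Task 4@1) gives peak 10: h1:10  h2:8  h3:8  h4:4  h5:0  h6:0.
Shift Task 4→4.
Schedule Task 1@1, Task 2@1, Task 3@1, Task 4@4: h1:8  h2:8  h3:8  h4:6  h5:0  h6:0 — peak 8.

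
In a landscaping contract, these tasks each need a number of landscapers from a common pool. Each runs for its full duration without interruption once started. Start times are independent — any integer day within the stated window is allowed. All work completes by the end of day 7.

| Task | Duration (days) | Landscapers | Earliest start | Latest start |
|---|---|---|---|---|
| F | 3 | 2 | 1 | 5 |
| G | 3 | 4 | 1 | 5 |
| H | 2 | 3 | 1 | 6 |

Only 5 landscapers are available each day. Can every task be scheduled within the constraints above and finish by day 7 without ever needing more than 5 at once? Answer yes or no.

yes

Schedule F@1, G@4, H@1: d1:5  d2:5  d3:2  d4:4  d5:4  d6:4  d7:0 — peak 5 ≤ 5.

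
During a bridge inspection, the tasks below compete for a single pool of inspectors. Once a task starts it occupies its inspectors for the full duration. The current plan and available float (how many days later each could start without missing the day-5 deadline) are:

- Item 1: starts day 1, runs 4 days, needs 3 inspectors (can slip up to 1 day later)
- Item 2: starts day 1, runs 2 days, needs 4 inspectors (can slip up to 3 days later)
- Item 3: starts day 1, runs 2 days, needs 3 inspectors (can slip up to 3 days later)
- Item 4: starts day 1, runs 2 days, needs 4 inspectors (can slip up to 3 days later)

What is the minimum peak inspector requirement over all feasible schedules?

Early-start (Item 1@1, Item 2@1, Item 3@1, Item 4@1) gives peak 14: d1:14  d2:14  d3:3  d4:3  d5:0.
Shift Item 4→3.
Schedule Item 1@1, Item 2@1, Item 3@1, Item 4@3: d1:10  d2:10  d3:7  d4:7  d5:0 — peak 10.

10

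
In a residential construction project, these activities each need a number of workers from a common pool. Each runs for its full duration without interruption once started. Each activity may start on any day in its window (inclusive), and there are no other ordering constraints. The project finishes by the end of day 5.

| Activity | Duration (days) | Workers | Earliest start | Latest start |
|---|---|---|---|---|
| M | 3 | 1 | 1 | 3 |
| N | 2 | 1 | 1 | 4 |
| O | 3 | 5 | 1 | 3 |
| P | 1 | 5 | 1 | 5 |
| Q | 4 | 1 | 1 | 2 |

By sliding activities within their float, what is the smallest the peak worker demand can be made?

7

Early-start (M@1, N@1, O@1, P@1, Q@1) gives peak 13: d1:13  d2:8  d3:7  d4:1  d5:0.
Shift O→3, Q→2.
Schedule M@1, N@1, O@3, P@1, Q@2: d1:7  d2:3  d3:7  d4:6  d5:6 — peak 7.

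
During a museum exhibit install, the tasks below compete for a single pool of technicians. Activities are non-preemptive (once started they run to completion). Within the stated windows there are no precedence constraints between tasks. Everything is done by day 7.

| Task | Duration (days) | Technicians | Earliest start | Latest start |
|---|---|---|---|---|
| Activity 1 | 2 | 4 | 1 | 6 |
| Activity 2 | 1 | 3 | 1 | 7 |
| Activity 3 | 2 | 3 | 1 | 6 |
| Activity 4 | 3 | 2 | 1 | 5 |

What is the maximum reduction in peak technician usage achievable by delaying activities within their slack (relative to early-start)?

Early-start peak: d1:12  d2:9  d3:2  d4:0  d5:0  d6:0  d7:0 ⇒ 12.
Leveled (Activity 1@1, Activity 2@3, Activity 3@4, Activity 4@3): d1:4  d2:4  d3:5  d4:5  d5:5  d6:0  d7:0 ⇒ 5.
Reduction 12 − 5 = 7.

7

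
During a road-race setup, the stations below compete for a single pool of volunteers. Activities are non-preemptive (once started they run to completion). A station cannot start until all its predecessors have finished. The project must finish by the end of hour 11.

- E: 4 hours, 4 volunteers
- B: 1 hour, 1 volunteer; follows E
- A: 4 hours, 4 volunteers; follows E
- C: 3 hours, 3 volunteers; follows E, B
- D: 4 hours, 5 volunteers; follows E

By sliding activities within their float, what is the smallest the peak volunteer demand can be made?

9

Early-start (E@1, B@5, A@5, C@6, D@5) gives peak 12: h1:4  h2:4  h3:4  h4:4  h5:10  h6:12  h7:12  h8:12  h9:0  h10:0  h11:0.
Shift C→9, D→6.
Schedule E@1, B@5, A@5, C@9, D@6: h1:4  h2:4  h3:4  h4:4  h5:5  h6:9  h7:9  h8:9  h9:8  h10:3  h11:3 — peak 9.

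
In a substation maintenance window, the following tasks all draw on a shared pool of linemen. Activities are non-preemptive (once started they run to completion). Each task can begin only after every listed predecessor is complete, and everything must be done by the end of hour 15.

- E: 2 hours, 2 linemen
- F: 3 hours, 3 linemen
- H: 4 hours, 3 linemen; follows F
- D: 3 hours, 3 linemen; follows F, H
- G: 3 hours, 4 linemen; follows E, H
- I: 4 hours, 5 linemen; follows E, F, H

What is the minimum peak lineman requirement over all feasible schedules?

7

Early-start (E@1, F@1, H@4, D@8, G@8, I@8) gives peak 12: h1:5  h2:5  h3:3  h4:3  h5:3  h6:3  h7:3  h8:12  h9:12  h10:12  h11:5  h12:0  h13:0  h14:0  h15:0.
Shift I→11.
Schedule E@1, F@1, H@4, D@8, G@8, I@11: h1:5  h2:5  h3:3  h4:3  h5:3  h6:3  h7:3  h8:7  h9:7  h10:7  h11:5  h12:5  h13:5  h14:5  h15:0 — peak 7.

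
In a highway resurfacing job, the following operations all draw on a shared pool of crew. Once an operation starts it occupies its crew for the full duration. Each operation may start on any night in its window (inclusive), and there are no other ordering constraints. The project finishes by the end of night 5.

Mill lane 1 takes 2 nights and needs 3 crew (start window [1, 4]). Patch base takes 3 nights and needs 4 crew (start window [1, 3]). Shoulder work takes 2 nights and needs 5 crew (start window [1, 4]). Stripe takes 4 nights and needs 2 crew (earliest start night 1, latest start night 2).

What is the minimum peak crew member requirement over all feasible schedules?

9

Early-start (Mill lane 1@1, Patch base@1, Shoulder work@1, Stripe@1) gives peak 14: n1:14  n2:14  n3:6  n4:2  n5:0.
Shift Shoulder work→4.
Schedule Mill lane 1@1, Patch base@1, Shoulder work@4, Stripe@1: n1:9  n2:9  n3:6  n4:7  n5:5 — peak 9.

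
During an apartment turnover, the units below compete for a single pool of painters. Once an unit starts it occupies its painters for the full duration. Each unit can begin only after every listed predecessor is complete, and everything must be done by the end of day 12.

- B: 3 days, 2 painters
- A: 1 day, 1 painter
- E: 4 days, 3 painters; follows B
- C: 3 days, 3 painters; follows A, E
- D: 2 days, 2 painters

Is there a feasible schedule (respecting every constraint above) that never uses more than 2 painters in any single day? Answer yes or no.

Total painter-days = 32; over 12 days the average is 32/12 > 2, so some day must exceed 2.

no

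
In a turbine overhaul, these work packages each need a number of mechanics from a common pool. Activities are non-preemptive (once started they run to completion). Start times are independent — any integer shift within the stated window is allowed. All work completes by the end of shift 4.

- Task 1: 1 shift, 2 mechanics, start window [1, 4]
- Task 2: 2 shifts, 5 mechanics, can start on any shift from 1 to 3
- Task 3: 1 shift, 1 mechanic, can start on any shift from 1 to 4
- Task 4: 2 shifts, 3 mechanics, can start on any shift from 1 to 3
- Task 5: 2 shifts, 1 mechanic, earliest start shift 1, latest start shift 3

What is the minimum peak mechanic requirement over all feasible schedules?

Early-start (Task 1@1, Task 2@1, Task 3@1, Task 4@1, Task 5@1) gives peak 12: s1:12  s2:9  s3:0  s4:0.
Shift Task 2→3, Task 5→2.
Schedule Task 1@1, Task 2@3, Task 3@1, Task 4@1, Task 5@2: s1:6  s2:4  s3:6  s4:5 — peak 6.
Total mechanic-shifts = 21 over 4 shifts ⇒ peak ≥ ⌈21/4⌉ = 6, so 6 is optimal.

6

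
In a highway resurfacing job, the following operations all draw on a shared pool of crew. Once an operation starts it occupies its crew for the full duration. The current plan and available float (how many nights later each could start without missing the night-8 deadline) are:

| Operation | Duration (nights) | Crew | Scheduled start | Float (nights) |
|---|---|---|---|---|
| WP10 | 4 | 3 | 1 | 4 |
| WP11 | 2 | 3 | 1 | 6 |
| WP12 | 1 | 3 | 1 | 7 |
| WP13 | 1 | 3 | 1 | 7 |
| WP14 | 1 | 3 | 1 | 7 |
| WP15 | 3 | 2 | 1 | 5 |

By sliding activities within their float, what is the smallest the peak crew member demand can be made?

6

Early-start (WP10@1, WP11@1, WP12@1, WP13@1, WP14@1, WP15@1) gives peak 17: n1:17  n2:8  n3:5  n4:3  n5:0  n6:0  n7:0  n8:0.
Shift WP12→3, WP13→4, WP14→5, WP15→5.
Schedule WP10@1, WP11@1, WP12@3, WP13@4, WP14@5, WP15@5: n1:6  n2:6  n3:6  n4:6  n5:5  n6:2  n7:2  n8:0 — peak 6.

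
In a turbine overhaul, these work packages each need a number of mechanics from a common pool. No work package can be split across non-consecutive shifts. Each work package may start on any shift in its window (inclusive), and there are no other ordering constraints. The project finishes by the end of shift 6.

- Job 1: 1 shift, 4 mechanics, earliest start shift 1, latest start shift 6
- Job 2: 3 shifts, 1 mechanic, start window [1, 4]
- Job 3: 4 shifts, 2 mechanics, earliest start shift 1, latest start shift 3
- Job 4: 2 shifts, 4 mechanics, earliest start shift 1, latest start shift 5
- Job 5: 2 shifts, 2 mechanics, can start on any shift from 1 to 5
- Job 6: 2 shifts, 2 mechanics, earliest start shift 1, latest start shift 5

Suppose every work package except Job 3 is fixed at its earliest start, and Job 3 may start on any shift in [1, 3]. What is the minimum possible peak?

Job 3@1: s1:15  s2:11  s3:3  s4:2  s5:0  s6:0 → peak 15
Job 3@2: s1:13  s2:11  s3:3  s4:2  s5:2  s6:0 → peak 13
Job 3@3: s1:13  s2:9  s3:3  s4:2  s5:2  s6:2 → peak 13
Best is Job 3@2, peak 13.

13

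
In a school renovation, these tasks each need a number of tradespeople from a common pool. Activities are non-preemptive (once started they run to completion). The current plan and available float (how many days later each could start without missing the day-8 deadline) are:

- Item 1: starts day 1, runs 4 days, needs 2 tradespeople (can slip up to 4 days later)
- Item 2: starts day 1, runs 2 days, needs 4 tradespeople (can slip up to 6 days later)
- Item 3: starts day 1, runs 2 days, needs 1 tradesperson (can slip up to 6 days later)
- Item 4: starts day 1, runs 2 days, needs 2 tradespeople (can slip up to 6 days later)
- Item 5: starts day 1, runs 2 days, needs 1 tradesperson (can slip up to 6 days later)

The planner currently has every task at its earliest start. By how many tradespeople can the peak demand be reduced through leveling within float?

6

Early-start peak: d1:10  d2:10  d3:2  d4:2  d5:0  d6:0  d7:0  d8:0 ⇒ 10.
Leveled (Item 1@1, Item 2@5, Item 3@1, Item 4@3, Item 5@1): d1:4  d2:4  d3:4  d4:4  d5:4  d6:4  d7:0  d8:0 ⇒ 4.
Reduction 10 − 4 = 6.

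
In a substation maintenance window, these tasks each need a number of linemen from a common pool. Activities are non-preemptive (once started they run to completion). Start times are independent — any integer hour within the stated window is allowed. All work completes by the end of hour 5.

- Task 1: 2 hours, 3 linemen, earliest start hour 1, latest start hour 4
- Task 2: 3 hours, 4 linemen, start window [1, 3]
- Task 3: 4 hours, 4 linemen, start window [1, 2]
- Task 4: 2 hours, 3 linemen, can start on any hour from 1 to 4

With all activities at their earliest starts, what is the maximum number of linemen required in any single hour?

14

Early-start schedule: Task 1@1, Task 2@1, Task 3@1, Task 4@1.
Load per hour: hour 1: 14, hour 2: 14, hour 3: 8, hour 4: 4, hour 5: 0.
Peak is 14.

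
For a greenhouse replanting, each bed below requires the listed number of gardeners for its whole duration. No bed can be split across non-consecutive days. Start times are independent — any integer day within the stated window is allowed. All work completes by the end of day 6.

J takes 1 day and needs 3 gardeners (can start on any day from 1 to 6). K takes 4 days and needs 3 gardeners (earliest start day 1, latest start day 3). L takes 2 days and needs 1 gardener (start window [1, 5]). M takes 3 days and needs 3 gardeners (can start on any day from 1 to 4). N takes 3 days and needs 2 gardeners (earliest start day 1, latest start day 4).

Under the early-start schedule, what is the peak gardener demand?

12

Early-start schedule: J@1, K@1, L@1, M@1, N@1.
Load per day: day 1: 12, day 2: 9, day 3: 8, day 4: 3, day 5: 0, day 6: 0.
Peak is 12.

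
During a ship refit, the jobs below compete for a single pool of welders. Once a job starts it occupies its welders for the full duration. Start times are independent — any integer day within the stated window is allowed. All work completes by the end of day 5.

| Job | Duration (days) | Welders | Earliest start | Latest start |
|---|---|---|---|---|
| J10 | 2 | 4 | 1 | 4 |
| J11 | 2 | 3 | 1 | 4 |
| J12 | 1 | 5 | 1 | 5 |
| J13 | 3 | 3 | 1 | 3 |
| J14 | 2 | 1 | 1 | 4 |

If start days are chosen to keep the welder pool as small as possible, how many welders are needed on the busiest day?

Early-start (J10@1, J11@1, J12@1, J13@1, J14@1) gives peak 16: d1:16  d2:11  d3:3  d4:0  d5:0.
Shift J11→3, J12→5, J14→3.
Schedule J10@1, J11@3, J12@5, J13@1, J14@3: d1:7  d2:7  d3:7  d4:4  d5:5 — peak 7.

7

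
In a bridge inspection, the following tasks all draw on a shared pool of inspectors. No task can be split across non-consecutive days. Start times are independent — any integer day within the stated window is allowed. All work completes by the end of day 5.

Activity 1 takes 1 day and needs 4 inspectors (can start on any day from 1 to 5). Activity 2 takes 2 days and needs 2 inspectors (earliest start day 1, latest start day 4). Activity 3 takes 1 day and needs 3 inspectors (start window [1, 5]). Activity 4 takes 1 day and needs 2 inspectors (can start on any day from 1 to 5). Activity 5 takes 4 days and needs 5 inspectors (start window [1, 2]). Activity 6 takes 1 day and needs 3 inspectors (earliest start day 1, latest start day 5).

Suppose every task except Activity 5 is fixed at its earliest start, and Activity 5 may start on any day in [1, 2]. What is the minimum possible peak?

Activity 5@1: d1:19  d2:7  d3:5  d4:5  d5:0 → peak 19
Activity 5@2: d1:14  d2:7  d3:5  d4:5  d5:5 → peak 14
Best is Activity 5@2, peak 14.

14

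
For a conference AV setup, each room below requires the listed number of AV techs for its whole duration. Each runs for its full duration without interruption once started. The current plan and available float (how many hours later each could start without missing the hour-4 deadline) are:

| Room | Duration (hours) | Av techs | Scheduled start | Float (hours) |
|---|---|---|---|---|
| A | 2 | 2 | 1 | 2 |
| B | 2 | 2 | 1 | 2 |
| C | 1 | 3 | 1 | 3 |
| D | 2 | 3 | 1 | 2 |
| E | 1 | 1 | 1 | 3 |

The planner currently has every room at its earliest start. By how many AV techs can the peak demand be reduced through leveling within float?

6

Early-start peak: h1:11  h2:7  h3:0  h4:0 ⇒ 11.
Leveled (A@1, B@2, C@1, D@3, E@2): h1:5  h2:5  h3:5  h4:3 ⇒ 5.
Reduction 11 − 5 = 6.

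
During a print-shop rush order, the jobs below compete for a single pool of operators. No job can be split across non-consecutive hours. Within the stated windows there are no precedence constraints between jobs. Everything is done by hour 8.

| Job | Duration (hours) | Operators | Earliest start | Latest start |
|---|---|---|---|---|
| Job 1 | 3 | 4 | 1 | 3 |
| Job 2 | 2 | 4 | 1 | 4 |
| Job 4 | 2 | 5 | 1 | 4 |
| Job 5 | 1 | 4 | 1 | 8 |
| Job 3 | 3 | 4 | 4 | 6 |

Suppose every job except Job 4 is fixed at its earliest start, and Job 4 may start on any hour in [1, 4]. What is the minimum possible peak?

Job 4@1: h1:17  h2:13  h3:4  h4:4  h5:4  h6:4  h7:0  h8:0 → peak 17
Job 4@2: h1:12  h2:13  h3:9  h4:4  h5:4  h6:4  h7:0  h8:0 → peak 13
Job 4@3: h1:12  h2:8  h3:9  h4:9  h5:4  h6:4  h7:0  h8:0 → peak 12
Job 4@4: h1:12  h2:8  h3:4  h4:9  h5:9  h6:4  h7:0  h8:0 → peak 12
Best is Job 4@3, peak 12.

12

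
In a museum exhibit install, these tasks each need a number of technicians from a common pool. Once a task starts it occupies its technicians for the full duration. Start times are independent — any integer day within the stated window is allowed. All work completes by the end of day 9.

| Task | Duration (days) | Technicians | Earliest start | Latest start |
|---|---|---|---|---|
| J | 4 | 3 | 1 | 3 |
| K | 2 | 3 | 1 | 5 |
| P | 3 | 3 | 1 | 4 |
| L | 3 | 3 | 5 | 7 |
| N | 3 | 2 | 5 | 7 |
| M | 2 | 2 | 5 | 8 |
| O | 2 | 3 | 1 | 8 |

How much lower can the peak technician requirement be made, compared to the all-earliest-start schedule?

5

Early-start peak: d1:12  d2:12  d3:6  d4:3  d5:7  d6:7  d7:5  d8:0  d9:0 ⇒ 12.
Leveled (J@1, K@1, P@3, L@5, N@6, M@6, O@8): d1:6  d2:6  d3:6  d4:6  d5:6  d6:7  d7:7  d8:5  d9:3 ⇒ 7.
Reduction 12 − 7 = 5.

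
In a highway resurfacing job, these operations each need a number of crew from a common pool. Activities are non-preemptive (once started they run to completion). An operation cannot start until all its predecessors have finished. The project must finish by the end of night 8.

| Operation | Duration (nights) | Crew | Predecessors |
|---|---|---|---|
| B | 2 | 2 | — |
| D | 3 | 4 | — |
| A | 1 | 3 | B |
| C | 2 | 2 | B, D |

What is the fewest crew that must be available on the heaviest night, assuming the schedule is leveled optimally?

Early-start (B@1, D@1, A@3, C@4) gives peak 7: n1:6  n2:6  n3:7  n4:2  n5:2  n6:0  n7:0  n8:0.
Shift D→3, A→6, C→7.
Schedule B@1, D@3, A@6, C@7: n1:2  n2:2  n3:4  n4:4  n5:4  n6:3  n7:2  n8:2 — peak 4.

4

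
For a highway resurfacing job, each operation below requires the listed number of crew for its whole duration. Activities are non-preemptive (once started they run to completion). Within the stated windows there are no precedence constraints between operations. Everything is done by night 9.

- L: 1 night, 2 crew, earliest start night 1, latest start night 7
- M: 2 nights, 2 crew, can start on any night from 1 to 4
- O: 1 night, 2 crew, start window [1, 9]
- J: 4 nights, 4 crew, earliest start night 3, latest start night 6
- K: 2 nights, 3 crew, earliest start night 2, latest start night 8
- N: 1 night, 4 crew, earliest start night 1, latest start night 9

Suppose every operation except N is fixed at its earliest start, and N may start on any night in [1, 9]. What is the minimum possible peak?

N@1: n1:10  n2:5  n3:7  n4:4  n5:4  n6:4  n7:0  n8:0  n9:0 → peak 10
N@2: n1:6  n2:9  n3:7  n4:4  n5:4  n6:4  n7:0  n8:0  n9:0 → peak 9
N@3: n1:6  n2:5  n3:11  n4:4  n5:4  n6:4  n7:0  n8:0  n9:0 → peak 11
N@4: n1:6  n2:5  n3:7  n4:8  n5:4  n6:4  n7:0  n8:0  n9:0 → peak 8
N@5: n1:6  n2:5  n3:7  n4:4  n5:8  n6:4  n7:0  n8:0  n9:0 → peak 8
N@6: n1:6  n2:5  n3:7  n4:4  n5:4  n6:8  n7:0  n8:0  n9:0 → peak 8
N@7: n1:6  n2:5  n3:7  n4:4  n5:4  n6:4  n7:4  n8:0  n9:0 → peak 7
N@8: n1:6  n2:5  n3:7  n4:4  n5:4  n6:4  n7:0  n8:4  n9:0 → peak 7
N@9: n1:6  n2:5  n3:7  n4:4  n5:4  n6:4  n7:0  n8:0  n9:4 → peak 7
Best is N@7, peak 7.

7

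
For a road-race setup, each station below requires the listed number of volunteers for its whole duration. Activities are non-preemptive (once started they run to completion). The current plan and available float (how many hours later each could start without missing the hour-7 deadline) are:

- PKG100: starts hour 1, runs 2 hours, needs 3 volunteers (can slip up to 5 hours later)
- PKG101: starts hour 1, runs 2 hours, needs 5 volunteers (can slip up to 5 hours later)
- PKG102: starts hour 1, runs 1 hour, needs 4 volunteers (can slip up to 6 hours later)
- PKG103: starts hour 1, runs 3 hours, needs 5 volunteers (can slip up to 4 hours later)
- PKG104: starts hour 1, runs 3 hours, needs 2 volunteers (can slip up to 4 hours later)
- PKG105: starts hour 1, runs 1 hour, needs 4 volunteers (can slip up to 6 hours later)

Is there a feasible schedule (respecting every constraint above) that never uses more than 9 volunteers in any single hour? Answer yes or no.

yes

Schedule PKG100@1, PKG101@3, PKG102@1, PKG103@5, PKG104@3, PKG105@2: h1:7  h2:7  h3:7  h4:7  h5:7  h6:5  h7:5 — peak 7 ≤ 9.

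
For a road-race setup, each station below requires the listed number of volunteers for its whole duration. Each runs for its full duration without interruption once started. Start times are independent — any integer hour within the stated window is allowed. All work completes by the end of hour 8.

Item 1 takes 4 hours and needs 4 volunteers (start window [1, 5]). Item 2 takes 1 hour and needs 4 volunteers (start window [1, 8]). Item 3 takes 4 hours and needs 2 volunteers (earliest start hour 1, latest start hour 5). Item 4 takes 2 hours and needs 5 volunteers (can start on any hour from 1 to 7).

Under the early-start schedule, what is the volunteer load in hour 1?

At early start, hour 1 has: Item 1, Item 2, Item 3, Item 4.
Demand: 4 + 4 + 2 + 5 = 15.

15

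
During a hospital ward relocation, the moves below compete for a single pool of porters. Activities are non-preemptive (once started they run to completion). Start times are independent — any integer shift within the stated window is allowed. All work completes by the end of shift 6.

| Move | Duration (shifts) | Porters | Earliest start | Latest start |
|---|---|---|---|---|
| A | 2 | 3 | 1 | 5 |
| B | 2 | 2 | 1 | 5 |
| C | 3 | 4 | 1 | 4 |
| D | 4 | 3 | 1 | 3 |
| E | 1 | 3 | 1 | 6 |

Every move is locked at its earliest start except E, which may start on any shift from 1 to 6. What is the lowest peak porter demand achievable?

E@1: s1:15  s2:12  s3:7  s4:3  s5:0  s6:0 → peak 15
E@2: s1:12  s2:15  s3:7  s4:3  s5:0  s6:0 → peak 15
E@3: s1:12  s2:12  s3:10  s4:3  s5:0  s6:0 → peak 12
E@4: s1:12  s2:12  s3:7  s4:6  s5:0  s6:0 → peak 12
E@5: s1:12  s2:12  s3:7  s4:3  s5:3  s6:0 → peak 12
E@6: s1:12  s2:12  s3:7  s4:3  s5:0  s6:3 → peak 12
Best is E@3, peak 12.

12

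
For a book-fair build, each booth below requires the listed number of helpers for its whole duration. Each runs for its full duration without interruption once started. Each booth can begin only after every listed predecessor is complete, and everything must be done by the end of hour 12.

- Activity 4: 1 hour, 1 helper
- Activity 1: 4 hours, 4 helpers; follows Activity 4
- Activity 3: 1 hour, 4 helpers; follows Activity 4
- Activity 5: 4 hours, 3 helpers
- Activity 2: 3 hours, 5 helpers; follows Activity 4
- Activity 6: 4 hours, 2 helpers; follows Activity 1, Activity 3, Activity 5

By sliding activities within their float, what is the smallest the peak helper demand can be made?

7

Early-start (Activity 4@1, Activity 1@2, Activity 3@2, Activity 5@1, Activity 2@2, Activity 6@6) gives peak 16: h1:4  h2:16  h3:12  h4:12  h5:4  h6:2  h7:2  h8:2  h9:2  h10:0  h11:0  h12:0.
Shift Activity 3→6, Activity 2→7, Activity 6→7.
Schedule Activity 4@1, Activity 1@2, Activity 3@6, Activity 5@1, Activity 2@7, Activity 6@7: h1:4  h2:7  h3:7  h4:7  h5:4  h6:4  h7:7  h8:7  h9:7  h10:2  h11:0  h12:0 — peak 7.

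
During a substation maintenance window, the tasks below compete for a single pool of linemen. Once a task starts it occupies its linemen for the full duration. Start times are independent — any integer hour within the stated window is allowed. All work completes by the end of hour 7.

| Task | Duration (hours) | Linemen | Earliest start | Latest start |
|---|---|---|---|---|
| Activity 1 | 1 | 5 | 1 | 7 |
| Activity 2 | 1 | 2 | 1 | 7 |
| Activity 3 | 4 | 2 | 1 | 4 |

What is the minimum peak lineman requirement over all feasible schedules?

5

Early-start (Activity 1@1, Activity 2@1, Activity 3@1) gives peak 9: h1:9  h2:2  h3:2  h4:2  h5:0  h6:0  h7:0.
Shift Activity 2→2, Activity 3→2.
Schedule Activity 1@1, Activity 2@2, Activity 3@2: h1:5  h2:4  h3:2  h4:2  h5:2  h6:0  h7:0 — peak 5.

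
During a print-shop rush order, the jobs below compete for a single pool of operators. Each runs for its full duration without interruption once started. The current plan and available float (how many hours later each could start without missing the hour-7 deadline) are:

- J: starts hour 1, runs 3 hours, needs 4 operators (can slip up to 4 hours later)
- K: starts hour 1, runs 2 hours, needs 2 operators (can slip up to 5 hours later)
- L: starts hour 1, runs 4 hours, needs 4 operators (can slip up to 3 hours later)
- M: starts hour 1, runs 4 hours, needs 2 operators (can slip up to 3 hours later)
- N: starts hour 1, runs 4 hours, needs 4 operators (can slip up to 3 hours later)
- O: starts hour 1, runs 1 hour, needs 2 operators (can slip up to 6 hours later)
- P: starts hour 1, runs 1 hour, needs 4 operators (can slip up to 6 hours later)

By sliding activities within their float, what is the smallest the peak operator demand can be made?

10

Early-start (J@1, K@1, L@1, M@1, N@1, O@1, P@1) gives peak 22: h1:22  h2:16  h3:14  h4:10  h5:0  h6:0  h7:0.
Shift M→3, N→4, O→5, P→6.
Schedule J@1, K@1, L@1, M@3, N@4, O@5, P@6: h1:10  h2:10  h3:10  h4:10  h5:8  h6:10  h7:4 — peak 10.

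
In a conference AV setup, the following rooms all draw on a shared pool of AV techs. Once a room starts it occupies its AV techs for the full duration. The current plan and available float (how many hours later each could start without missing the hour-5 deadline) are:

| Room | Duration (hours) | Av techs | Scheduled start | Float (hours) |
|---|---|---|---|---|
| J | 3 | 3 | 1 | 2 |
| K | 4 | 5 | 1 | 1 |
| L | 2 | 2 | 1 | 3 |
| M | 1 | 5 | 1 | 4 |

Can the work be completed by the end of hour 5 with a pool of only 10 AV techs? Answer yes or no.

yes

Schedule J@1, K@1, L@4, M@5: h1:8  h2:8  h3:8  h4:7  h5:7 — peak 8 ≤ 10.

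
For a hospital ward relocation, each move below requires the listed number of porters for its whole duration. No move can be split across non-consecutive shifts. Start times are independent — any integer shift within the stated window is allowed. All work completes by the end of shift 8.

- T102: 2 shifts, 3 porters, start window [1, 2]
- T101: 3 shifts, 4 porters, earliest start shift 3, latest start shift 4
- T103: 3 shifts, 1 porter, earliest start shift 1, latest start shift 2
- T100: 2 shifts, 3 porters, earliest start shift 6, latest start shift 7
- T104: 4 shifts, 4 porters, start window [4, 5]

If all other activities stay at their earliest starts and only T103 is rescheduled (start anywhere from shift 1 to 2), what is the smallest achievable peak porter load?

T103@1: s1:4  s2:4  s3:5  s4:8  s5:8  s6:7  s7:7  s8:0 → peak 8
T103@2: s1:3  s2:4  s3:5  s4:9  s5:8  s6:7  s7:7  s8:0 → peak 9
Best is T103@1, peak 8.

8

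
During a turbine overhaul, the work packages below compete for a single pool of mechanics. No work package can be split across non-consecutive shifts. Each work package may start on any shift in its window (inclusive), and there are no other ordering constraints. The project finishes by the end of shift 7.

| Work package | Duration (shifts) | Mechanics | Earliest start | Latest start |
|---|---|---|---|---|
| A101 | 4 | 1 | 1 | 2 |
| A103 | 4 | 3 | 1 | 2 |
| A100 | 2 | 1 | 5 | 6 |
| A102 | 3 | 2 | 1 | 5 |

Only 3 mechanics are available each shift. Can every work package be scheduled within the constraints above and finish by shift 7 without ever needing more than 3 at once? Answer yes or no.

no

Total mechanic-shifts = 24; over 7 shifts the average is 24/7 > 3, so some shift must exceed 3.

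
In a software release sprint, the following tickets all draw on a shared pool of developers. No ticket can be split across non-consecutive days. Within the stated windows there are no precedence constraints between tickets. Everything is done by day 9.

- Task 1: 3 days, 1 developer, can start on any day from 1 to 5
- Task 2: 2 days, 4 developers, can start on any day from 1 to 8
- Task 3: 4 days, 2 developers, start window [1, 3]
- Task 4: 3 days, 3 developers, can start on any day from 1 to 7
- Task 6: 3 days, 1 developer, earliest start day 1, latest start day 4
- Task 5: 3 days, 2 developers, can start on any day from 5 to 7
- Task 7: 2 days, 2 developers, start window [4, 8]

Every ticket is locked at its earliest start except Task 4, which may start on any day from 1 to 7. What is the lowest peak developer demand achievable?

Task 4@1: d1:11  d2:11  d3:7  d4:4  d5:4  d6:2  d7:2  d8:0  d9:0 → peak 11
Task 4@2: d1:8  d2:11  d3:7  d4:7  d5:4  d6:2  d7:2  d8:0  d9:0 → peak 11
Task 4@3: d1:8  d2:8  d3:7  d4:7  d5:7  d6:2  d7:2  d8:0  d9:0 → peak 8
Task 4@4: d1:8  d2:8  d3:4  d4:7  d5:7  d6:5  d7:2  d8:0  d9:0 → peak 8
Task 4@5: d1:8  d2:8  d3:4  d4:4  d5:7  d6:5  d7:5  d8:0  d9:0 → peak 8
Task 4@6: d1:8  d2:8  d3:4  d4:4  d5:4  d6:5  d7:5  d8:3  d9:0 → peak 8
Task 4@7: d1:8  d2:8  d3:4  d4:4  d5:4  d6:2  d7:5  d8:3  d9:3 → peak 8
Best is Task 4@3, peak 8.

8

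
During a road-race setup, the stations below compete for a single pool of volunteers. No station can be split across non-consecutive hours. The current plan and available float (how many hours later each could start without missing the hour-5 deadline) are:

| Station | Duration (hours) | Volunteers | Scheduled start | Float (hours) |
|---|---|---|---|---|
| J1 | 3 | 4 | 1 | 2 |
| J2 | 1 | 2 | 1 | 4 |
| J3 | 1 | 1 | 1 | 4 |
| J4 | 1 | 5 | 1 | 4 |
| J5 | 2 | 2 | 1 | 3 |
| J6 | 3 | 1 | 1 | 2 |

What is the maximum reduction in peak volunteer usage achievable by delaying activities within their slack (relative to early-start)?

Early-start peak: h1:15  h2:7  h3:5  h4:0  h5:0 ⇒ 15.
Leveled (J1@1, J2@4, J3@3, J4@5, J5@1, J6@3): h1:6  h2:6  h3:6  h4:3  h5:6 ⇒ 6.
Reduction 15 − 6 = 9.

9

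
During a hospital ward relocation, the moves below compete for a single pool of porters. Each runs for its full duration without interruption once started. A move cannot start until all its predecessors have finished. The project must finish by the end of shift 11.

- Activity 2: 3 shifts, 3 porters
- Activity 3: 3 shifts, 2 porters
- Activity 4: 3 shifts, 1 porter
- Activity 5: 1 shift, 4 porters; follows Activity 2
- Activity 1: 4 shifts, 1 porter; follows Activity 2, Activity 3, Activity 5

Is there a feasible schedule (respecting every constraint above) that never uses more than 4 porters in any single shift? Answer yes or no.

Schedule Activity 2@1, Activity 3@4, Activity 4@1, Activity 5@7, Activity 1@8: s1:4  s2:4  s3:4  s4:2  s5:2  s6:2  s7:4  s8:1  s9:1  s10:1  s11:1 — peak 4 ≤ 4.

yes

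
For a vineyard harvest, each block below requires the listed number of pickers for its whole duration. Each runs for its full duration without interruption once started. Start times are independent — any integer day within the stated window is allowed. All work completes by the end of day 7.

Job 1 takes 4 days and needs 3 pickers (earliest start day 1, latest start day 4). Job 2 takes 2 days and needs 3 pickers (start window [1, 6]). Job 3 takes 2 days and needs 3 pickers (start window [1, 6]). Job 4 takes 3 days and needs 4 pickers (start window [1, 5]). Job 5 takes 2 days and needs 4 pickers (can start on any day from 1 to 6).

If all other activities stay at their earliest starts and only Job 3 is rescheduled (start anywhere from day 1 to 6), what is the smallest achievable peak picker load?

Job 3@1: d1:17  d2:17  d3:7  d4:3  d5:0  d6:0  d7:0 → peak 17
Job 3@2: d1:14  d2:17  d3:10  d4:3  d5:0  d6:0  d7:0 → peak 17
Job 3@3: d1:14  d2:14  d3:10  d4:6  d5:0  d6:0  d7:0 → peak 14
Job 3@4: d1:14  d2:14  d3:7  d4:6  d5:3  d6:0  d7:0 → peak 14
Job 3@5: d1:14  d2:14  d3:7  d4:3  d5:3  d6:3  d7:0 → peak 14
Job 3@6: d1:14  d2:14  d3:7  d4:3  d5:0  d6:3  d7:3 → peak 14
Best is Job 3@3, peak 14.

14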